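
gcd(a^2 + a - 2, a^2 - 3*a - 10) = a + 2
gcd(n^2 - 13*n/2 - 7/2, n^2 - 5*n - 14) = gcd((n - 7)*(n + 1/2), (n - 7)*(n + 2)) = n - 7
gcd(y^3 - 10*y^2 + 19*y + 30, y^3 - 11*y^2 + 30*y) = y^2 - 11*y + 30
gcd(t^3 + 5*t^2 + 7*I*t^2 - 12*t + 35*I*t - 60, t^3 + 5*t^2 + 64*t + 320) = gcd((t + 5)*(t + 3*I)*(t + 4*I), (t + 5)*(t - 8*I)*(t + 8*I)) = t + 5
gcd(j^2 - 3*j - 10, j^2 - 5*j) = j - 5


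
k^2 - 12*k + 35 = (k - 7)*(k - 5)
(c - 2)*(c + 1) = c^2 - c - 2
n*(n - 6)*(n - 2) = n^3 - 8*n^2 + 12*n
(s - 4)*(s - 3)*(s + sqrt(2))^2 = s^4 - 7*s^3 + 2*sqrt(2)*s^3 - 14*sqrt(2)*s^2 + 14*s^2 - 14*s + 24*sqrt(2)*s + 24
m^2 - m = m*(m - 1)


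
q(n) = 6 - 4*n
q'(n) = -4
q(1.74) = -0.96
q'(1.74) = -4.00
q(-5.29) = 27.16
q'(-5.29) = -4.00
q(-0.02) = 6.08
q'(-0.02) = -4.00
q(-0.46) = 7.84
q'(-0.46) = -4.00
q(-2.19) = 14.76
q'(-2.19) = -4.00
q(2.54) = -4.16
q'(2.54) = -4.00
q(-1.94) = 13.76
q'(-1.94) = -4.00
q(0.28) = 4.88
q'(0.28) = -4.00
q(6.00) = -18.00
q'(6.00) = -4.00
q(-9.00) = 42.00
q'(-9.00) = -4.00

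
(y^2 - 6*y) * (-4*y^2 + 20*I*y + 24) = -4*y^4 + 24*y^3 + 20*I*y^3 + 24*y^2 - 120*I*y^2 - 144*y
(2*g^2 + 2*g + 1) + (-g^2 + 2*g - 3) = g^2 + 4*g - 2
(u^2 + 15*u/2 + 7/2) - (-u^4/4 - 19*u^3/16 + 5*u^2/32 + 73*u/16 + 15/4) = u^4/4 + 19*u^3/16 + 27*u^2/32 + 47*u/16 - 1/4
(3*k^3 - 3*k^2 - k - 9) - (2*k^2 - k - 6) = 3*k^3 - 5*k^2 - 3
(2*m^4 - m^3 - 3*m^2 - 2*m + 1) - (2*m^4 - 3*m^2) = -m^3 - 2*m + 1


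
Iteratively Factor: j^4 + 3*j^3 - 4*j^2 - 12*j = (j)*(j^3 + 3*j^2 - 4*j - 12) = j*(j + 2)*(j^2 + j - 6) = j*(j - 2)*(j + 2)*(j + 3)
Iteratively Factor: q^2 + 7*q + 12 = (q + 3)*(q + 4)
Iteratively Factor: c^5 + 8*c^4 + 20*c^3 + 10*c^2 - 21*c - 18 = (c + 3)*(c^4 + 5*c^3 + 5*c^2 - 5*c - 6) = (c + 3)^2*(c^3 + 2*c^2 - c - 2) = (c + 2)*(c + 3)^2*(c^2 - 1) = (c + 1)*(c + 2)*(c + 3)^2*(c - 1)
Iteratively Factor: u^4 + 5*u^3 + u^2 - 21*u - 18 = (u + 3)*(u^3 + 2*u^2 - 5*u - 6) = (u + 3)^2*(u^2 - u - 2) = (u + 1)*(u + 3)^2*(u - 2)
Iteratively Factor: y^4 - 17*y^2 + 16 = (y + 1)*(y^3 - y^2 - 16*y + 16) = (y - 4)*(y + 1)*(y^2 + 3*y - 4) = (y - 4)*(y - 1)*(y + 1)*(y + 4)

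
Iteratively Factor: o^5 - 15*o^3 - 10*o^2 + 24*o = (o + 3)*(o^4 - 3*o^3 - 6*o^2 + 8*o) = (o - 1)*(o + 3)*(o^3 - 2*o^2 - 8*o) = (o - 4)*(o - 1)*(o + 3)*(o^2 + 2*o) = o*(o - 4)*(o - 1)*(o + 3)*(o + 2)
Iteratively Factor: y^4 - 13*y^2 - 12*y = (y + 3)*(y^3 - 3*y^2 - 4*y) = (y + 1)*(y + 3)*(y^2 - 4*y) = (y - 4)*(y + 1)*(y + 3)*(y)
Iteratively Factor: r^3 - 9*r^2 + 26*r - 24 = (r - 2)*(r^2 - 7*r + 12) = (r - 4)*(r - 2)*(r - 3)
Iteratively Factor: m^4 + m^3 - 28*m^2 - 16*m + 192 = (m + 4)*(m^3 - 3*m^2 - 16*m + 48) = (m + 4)^2*(m^2 - 7*m + 12) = (m - 3)*(m + 4)^2*(m - 4)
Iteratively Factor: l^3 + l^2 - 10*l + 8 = (l + 4)*(l^2 - 3*l + 2) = (l - 2)*(l + 4)*(l - 1)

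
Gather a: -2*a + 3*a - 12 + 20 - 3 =a + 5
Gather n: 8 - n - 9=-n - 1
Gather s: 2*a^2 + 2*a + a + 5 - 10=2*a^2 + 3*a - 5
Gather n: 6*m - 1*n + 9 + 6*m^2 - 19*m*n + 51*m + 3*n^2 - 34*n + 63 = 6*m^2 + 57*m + 3*n^2 + n*(-19*m - 35) + 72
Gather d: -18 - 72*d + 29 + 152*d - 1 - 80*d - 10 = 0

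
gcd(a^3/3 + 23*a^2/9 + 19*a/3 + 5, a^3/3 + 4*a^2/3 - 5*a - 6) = 1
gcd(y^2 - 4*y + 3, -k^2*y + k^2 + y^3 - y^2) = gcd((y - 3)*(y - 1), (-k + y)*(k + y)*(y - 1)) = y - 1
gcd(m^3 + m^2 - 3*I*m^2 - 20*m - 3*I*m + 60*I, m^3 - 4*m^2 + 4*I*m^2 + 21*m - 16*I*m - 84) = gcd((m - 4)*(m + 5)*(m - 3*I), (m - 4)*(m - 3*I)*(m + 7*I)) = m^2 + m*(-4 - 3*I) + 12*I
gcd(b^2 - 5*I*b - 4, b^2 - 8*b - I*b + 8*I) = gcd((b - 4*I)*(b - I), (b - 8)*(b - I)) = b - I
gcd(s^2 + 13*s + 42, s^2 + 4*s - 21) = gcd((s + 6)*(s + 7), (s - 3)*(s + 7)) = s + 7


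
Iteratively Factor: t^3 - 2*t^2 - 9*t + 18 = (t - 3)*(t^2 + t - 6) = (t - 3)*(t - 2)*(t + 3)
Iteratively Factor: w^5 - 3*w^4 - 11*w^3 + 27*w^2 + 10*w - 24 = (w + 1)*(w^4 - 4*w^3 - 7*w^2 + 34*w - 24) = (w + 1)*(w + 3)*(w^3 - 7*w^2 + 14*w - 8) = (w - 4)*(w + 1)*(w + 3)*(w^2 - 3*w + 2) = (w - 4)*(w - 2)*(w + 1)*(w + 3)*(w - 1)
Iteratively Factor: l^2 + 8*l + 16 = (l + 4)*(l + 4)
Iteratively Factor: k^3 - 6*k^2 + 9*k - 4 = (k - 1)*(k^2 - 5*k + 4) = (k - 4)*(k - 1)*(k - 1)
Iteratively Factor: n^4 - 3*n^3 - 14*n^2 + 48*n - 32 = (n - 1)*(n^3 - 2*n^2 - 16*n + 32) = (n - 1)*(n + 4)*(n^2 - 6*n + 8) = (n - 2)*(n - 1)*(n + 4)*(n - 4)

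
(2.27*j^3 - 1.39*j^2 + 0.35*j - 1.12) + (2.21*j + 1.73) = 2.27*j^3 - 1.39*j^2 + 2.56*j + 0.61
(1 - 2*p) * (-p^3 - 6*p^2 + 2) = 2*p^4 + 11*p^3 - 6*p^2 - 4*p + 2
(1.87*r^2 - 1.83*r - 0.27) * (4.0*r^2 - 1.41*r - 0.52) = 7.48*r^4 - 9.9567*r^3 + 0.5279*r^2 + 1.3323*r + 0.1404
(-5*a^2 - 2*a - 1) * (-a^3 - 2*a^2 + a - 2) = 5*a^5 + 12*a^4 + 10*a^2 + 3*a + 2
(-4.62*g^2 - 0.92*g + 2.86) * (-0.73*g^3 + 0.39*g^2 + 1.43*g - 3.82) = 3.3726*g^5 - 1.1302*g^4 - 9.0532*g^3 + 17.4482*g^2 + 7.6042*g - 10.9252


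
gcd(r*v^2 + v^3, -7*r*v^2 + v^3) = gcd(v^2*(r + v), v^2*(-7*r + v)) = v^2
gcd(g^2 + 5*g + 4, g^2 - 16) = g + 4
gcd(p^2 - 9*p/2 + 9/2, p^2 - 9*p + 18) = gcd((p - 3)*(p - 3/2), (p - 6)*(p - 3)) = p - 3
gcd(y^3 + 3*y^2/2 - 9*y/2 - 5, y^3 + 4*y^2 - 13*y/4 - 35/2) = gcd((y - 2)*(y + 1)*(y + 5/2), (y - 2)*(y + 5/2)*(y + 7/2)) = y^2 + y/2 - 5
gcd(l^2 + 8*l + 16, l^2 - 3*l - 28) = l + 4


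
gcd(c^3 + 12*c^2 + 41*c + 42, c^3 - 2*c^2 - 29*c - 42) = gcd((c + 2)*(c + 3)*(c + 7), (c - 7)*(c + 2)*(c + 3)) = c^2 + 5*c + 6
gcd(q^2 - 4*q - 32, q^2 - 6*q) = 1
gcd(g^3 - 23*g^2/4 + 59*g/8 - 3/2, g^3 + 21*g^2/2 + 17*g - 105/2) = g - 3/2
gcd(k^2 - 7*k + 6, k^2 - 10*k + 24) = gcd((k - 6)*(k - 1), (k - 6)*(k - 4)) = k - 6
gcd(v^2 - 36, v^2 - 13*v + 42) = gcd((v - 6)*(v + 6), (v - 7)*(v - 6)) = v - 6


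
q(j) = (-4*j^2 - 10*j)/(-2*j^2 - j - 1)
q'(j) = (-8*j - 10)/(-2*j^2 - j - 1) + (4*j + 1)*(-4*j^2 - 10*j)/(-2*j^2 - j - 1)^2 = 2*(-8*j^2 + 4*j + 5)/(4*j^4 + 4*j^3 + 5*j^2 + 2*j + 1)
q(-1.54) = -1.41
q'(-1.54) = -2.28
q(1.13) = 3.50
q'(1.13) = -0.06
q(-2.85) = 0.28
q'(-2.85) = -0.69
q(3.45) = 2.91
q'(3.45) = -0.19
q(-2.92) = 0.32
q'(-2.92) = -0.65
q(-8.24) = 1.47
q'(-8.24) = -0.07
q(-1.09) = -2.69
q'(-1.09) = -3.39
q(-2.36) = -0.14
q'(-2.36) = -1.02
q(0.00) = 0.00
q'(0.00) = 10.00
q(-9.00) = 1.52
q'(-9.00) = -0.06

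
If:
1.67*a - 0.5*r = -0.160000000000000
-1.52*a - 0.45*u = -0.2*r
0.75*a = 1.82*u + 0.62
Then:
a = 0.21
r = 1.02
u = -0.25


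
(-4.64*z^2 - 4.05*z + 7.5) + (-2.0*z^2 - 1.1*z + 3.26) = -6.64*z^2 - 5.15*z + 10.76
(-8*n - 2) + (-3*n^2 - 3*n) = -3*n^2 - 11*n - 2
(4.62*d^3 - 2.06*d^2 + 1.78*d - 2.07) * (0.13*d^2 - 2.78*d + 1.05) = 0.6006*d^5 - 13.1114*d^4 + 10.8092*d^3 - 7.3805*d^2 + 7.6236*d - 2.1735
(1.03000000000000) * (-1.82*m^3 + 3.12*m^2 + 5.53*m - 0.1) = -1.8746*m^3 + 3.2136*m^2 + 5.6959*m - 0.103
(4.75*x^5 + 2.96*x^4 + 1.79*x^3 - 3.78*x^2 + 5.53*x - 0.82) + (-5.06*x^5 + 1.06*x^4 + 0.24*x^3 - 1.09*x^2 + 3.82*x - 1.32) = -0.31*x^5 + 4.02*x^4 + 2.03*x^3 - 4.87*x^2 + 9.35*x - 2.14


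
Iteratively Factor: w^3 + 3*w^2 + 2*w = (w + 1)*(w^2 + 2*w) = (w + 1)*(w + 2)*(w)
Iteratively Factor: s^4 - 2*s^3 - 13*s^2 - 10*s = (s - 5)*(s^3 + 3*s^2 + 2*s) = (s - 5)*(s + 1)*(s^2 + 2*s) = (s - 5)*(s + 1)*(s + 2)*(s)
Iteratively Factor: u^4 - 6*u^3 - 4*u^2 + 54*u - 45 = (u - 1)*(u^3 - 5*u^2 - 9*u + 45) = (u - 3)*(u - 1)*(u^2 - 2*u - 15) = (u - 3)*(u - 1)*(u + 3)*(u - 5)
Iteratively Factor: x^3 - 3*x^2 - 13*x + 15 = (x + 3)*(x^2 - 6*x + 5) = (x - 1)*(x + 3)*(x - 5)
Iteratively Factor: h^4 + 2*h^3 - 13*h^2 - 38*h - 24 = (h + 1)*(h^3 + h^2 - 14*h - 24) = (h + 1)*(h + 2)*(h^2 - h - 12) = (h + 1)*(h + 2)*(h + 3)*(h - 4)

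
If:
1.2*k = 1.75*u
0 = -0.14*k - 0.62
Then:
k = -4.43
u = -3.04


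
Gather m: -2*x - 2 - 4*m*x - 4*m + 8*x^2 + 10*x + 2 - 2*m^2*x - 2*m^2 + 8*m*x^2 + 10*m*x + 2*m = m^2*(-2*x - 2) + m*(8*x^2 + 6*x - 2) + 8*x^2 + 8*x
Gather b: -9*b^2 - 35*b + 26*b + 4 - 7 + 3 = -9*b^2 - 9*b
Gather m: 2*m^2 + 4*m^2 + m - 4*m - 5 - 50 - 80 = 6*m^2 - 3*m - 135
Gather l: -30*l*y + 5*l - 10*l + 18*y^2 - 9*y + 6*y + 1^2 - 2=l*(-30*y - 5) + 18*y^2 - 3*y - 1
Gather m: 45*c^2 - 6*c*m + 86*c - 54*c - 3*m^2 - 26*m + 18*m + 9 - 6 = 45*c^2 + 32*c - 3*m^2 + m*(-6*c - 8) + 3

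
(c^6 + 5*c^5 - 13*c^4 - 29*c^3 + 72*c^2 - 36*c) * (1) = c^6 + 5*c^5 - 13*c^4 - 29*c^3 + 72*c^2 - 36*c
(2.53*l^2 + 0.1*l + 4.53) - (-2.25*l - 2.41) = 2.53*l^2 + 2.35*l + 6.94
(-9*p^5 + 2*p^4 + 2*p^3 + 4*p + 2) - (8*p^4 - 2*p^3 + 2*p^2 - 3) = -9*p^5 - 6*p^4 + 4*p^3 - 2*p^2 + 4*p + 5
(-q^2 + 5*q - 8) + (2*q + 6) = -q^2 + 7*q - 2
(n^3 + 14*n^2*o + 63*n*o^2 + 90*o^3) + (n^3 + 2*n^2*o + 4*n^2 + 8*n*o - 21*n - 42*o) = 2*n^3 + 16*n^2*o + 4*n^2 + 63*n*o^2 + 8*n*o - 21*n + 90*o^3 - 42*o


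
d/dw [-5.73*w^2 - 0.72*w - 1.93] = -11.46*w - 0.72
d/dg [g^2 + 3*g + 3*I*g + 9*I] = 2*g + 3 + 3*I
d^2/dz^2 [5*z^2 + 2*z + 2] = 10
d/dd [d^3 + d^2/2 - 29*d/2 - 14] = 3*d^2 + d - 29/2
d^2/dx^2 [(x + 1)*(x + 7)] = 2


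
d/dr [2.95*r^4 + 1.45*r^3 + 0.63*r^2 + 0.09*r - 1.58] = 11.8*r^3 + 4.35*r^2 + 1.26*r + 0.09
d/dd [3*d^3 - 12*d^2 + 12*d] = 9*d^2 - 24*d + 12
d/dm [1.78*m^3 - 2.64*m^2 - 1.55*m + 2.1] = 5.34*m^2 - 5.28*m - 1.55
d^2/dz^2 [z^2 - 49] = 2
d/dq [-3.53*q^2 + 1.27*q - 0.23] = 1.27 - 7.06*q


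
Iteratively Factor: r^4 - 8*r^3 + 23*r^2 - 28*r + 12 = (r - 2)*(r^3 - 6*r^2 + 11*r - 6) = (r - 3)*(r - 2)*(r^2 - 3*r + 2) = (r - 3)*(r - 2)*(r - 1)*(r - 2)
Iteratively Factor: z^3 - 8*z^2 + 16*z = (z - 4)*(z^2 - 4*z) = z*(z - 4)*(z - 4)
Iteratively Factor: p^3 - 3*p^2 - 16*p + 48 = (p - 3)*(p^2 - 16) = (p - 3)*(p + 4)*(p - 4)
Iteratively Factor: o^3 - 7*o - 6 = (o + 1)*(o^2 - o - 6) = (o + 1)*(o + 2)*(o - 3)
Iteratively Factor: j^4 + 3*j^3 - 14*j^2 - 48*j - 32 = (j + 2)*(j^3 + j^2 - 16*j - 16) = (j + 2)*(j + 4)*(j^2 - 3*j - 4) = (j - 4)*(j + 2)*(j + 4)*(j + 1)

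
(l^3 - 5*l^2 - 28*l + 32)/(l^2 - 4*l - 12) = (-l^3 + 5*l^2 + 28*l - 32)/(-l^2 + 4*l + 12)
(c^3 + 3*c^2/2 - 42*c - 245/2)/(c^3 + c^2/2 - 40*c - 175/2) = (2*c + 7)/(2*c + 5)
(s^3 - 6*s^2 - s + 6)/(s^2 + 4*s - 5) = (s^2 - 5*s - 6)/(s + 5)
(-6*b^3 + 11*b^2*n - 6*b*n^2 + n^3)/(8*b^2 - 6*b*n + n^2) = (-3*b^2 + 4*b*n - n^2)/(4*b - n)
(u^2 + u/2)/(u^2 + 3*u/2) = (2*u + 1)/(2*u + 3)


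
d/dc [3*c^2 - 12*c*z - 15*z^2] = 6*c - 12*z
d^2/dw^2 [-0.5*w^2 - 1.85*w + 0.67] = -1.00000000000000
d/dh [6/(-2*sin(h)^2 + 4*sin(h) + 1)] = 24*(sin(h) - 1)*cos(h)/(4*sin(h) + cos(2*h))^2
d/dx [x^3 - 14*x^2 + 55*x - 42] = 3*x^2 - 28*x + 55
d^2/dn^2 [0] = 0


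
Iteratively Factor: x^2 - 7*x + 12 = (x - 3)*(x - 4)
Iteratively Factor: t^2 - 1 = (t - 1)*(t + 1)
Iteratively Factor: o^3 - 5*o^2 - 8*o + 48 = (o - 4)*(o^2 - o - 12) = (o - 4)*(o + 3)*(o - 4)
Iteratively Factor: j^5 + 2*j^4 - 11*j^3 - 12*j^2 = (j + 4)*(j^4 - 2*j^3 - 3*j^2) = j*(j + 4)*(j^3 - 2*j^2 - 3*j) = j^2*(j + 4)*(j^2 - 2*j - 3) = j^2*(j - 3)*(j + 4)*(j + 1)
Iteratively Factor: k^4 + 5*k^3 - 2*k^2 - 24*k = (k - 2)*(k^3 + 7*k^2 + 12*k) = (k - 2)*(k + 3)*(k^2 + 4*k) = k*(k - 2)*(k + 3)*(k + 4)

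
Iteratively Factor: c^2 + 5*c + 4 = (c + 1)*(c + 4)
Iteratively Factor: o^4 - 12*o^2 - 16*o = (o + 2)*(o^3 - 2*o^2 - 8*o) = (o - 4)*(o + 2)*(o^2 + 2*o) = o*(o - 4)*(o + 2)*(o + 2)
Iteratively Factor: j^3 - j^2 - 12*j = (j)*(j^2 - j - 12) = j*(j + 3)*(j - 4)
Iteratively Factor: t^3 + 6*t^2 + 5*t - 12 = (t - 1)*(t^2 + 7*t + 12) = (t - 1)*(t + 3)*(t + 4)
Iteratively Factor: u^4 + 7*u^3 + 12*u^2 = (u + 3)*(u^3 + 4*u^2) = u*(u + 3)*(u^2 + 4*u) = u*(u + 3)*(u + 4)*(u)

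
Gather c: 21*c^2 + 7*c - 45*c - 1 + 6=21*c^2 - 38*c + 5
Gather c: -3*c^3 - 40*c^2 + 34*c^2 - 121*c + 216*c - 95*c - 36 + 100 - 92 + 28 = -3*c^3 - 6*c^2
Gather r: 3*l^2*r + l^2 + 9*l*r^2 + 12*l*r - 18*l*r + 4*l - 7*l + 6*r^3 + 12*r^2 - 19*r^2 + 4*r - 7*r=l^2 - 3*l + 6*r^3 + r^2*(9*l - 7) + r*(3*l^2 - 6*l - 3)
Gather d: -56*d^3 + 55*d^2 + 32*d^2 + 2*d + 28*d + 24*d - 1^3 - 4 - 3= -56*d^3 + 87*d^2 + 54*d - 8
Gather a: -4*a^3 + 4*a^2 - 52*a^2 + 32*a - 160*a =-4*a^3 - 48*a^2 - 128*a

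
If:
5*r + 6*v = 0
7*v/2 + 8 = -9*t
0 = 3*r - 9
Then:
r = 3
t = 1/12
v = -5/2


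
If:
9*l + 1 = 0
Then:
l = -1/9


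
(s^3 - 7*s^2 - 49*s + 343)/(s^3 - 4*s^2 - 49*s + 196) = (s - 7)/(s - 4)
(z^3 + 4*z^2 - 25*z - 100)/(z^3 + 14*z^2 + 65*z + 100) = (z - 5)/(z + 5)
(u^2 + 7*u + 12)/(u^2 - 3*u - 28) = (u + 3)/(u - 7)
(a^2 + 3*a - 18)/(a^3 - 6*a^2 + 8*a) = (a^2 + 3*a - 18)/(a*(a^2 - 6*a + 8))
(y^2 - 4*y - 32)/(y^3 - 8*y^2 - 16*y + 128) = 1/(y - 4)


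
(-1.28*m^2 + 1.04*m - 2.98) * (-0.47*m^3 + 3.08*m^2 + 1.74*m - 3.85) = 0.6016*m^5 - 4.4312*m^4 + 2.3766*m^3 - 2.4408*m^2 - 9.1892*m + 11.473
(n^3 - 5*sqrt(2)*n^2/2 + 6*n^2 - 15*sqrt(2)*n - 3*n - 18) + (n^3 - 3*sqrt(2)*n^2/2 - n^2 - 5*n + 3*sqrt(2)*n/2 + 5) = 2*n^3 - 4*sqrt(2)*n^2 + 5*n^2 - 27*sqrt(2)*n/2 - 8*n - 13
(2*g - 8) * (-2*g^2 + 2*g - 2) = -4*g^3 + 20*g^2 - 20*g + 16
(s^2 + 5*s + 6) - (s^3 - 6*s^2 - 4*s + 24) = -s^3 + 7*s^2 + 9*s - 18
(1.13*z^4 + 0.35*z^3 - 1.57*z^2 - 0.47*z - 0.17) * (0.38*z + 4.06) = 0.4294*z^5 + 4.7208*z^4 + 0.8244*z^3 - 6.5528*z^2 - 1.9728*z - 0.6902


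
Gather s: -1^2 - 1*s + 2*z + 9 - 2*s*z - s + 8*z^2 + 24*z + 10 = s*(-2*z - 2) + 8*z^2 + 26*z + 18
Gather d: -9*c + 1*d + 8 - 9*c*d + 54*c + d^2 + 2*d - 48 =45*c + d^2 + d*(3 - 9*c) - 40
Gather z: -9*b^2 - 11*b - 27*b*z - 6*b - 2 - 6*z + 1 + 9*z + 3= -9*b^2 - 17*b + z*(3 - 27*b) + 2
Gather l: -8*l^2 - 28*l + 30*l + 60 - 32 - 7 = -8*l^2 + 2*l + 21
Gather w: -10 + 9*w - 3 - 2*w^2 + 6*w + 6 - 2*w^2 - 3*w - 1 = -4*w^2 + 12*w - 8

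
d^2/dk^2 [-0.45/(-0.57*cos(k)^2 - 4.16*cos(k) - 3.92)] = (-0.58482*(1 - cos(k)^2)^2 - 3.20112*cos(k)^3 - 4.05801*cos(k)^2 + 13.74048*cos(k) + 14.1489)/(0.57*cos(k)^2 + 4.16*cos(k) + 3.92)^3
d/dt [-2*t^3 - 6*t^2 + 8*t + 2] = -6*t^2 - 12*t + 8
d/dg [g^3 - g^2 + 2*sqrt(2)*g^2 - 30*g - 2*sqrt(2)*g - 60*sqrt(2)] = 3*g^2 - 2*g + 4*sqrt(2)*g - 30 - 2*sqrt(2)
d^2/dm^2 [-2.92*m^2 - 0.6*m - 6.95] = -5.84000000000000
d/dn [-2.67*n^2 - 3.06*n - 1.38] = -5.34*n - 3.06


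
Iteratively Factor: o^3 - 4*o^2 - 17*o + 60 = (o - 5)*(o^2 + o - 12) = (o - 5)*(o + 4)*(o - 3)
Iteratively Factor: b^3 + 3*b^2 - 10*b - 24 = (b + 2)*(b^2 + b - 12) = (b + 2)*(b + 4)*(b - 3)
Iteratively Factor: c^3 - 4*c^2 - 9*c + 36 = (c + 3)*(c^2 - 7*c + 12) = (c - 3)*(c + 3)*(c - 4)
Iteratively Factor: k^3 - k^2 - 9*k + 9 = (k - 3)*(k^2 + 2*k - 3) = (k - 3)*(k - 1)*(k + 3)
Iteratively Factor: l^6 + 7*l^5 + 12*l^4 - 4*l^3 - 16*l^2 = (l - 1)*(l^5 + 8*l^4 + 20*l^3 + 16*l^2) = (l - 1)*(l + 2)*(l^4 + 6*l^3 + 8*l^2) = l*(l - 1)*(l + 2)*(l^3 + 6*l^2 + 8*l) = l*(l - 1)*(l + 2)*(l + 4)*(l^2 + 2*l) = l*(l - 1)*(l + 2)^2*(l + 4)*(l)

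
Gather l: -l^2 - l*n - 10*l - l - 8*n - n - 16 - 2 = -l^2 + l*(-n - 11) - 9*n - 18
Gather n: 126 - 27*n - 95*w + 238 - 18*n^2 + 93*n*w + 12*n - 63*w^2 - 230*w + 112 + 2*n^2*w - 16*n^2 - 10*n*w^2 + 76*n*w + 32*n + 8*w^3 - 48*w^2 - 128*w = n^2*(2*w - 34) + n*(-10*w^2 + 169*w + 17) + 8*w^3 - 111*w^2 - 453*w + 476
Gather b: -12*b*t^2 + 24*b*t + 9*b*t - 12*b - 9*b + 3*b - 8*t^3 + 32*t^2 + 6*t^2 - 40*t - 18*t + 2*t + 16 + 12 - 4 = b*(-12*t^2 + 33*t - 18) - 8*t^3 + 38*t^2 - 56*t + 24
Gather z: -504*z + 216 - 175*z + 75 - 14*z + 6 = 297 - 693*z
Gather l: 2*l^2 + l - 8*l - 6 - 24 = 2*l^2 - 7*l - 30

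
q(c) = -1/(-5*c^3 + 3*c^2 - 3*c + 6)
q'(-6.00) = 0.00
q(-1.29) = -0.04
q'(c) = -(15*c^2 - 6*c + 3)/(-5*c^3 + 3*c^2 - 3*c + 6)^2 = 3*(-5*c^2 + 2*c - 1)/(5*c^3 - 3*c^2 + 3*c - 6)^2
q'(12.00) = 0.00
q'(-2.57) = -0.01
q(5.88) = 0.00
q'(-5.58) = -0.00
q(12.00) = 0.00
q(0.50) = -0.22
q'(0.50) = -0.18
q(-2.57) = -0.01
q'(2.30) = -0.03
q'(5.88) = -0.00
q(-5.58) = -0.00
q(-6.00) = 0.00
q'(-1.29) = -0.05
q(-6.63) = -0.00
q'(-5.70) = -0.00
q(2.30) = 0.02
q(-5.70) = -0.00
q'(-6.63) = -0.00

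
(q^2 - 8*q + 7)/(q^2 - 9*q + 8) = (q - 7)/(q - 8)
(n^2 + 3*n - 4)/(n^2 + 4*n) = (n - 1)/n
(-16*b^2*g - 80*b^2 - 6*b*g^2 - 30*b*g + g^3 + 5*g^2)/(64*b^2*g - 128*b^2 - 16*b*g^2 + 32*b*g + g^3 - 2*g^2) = (-2*b*g - 10*b - g^2 - 5*g)/(8*b*g - 16*b - g^2 + 2*g)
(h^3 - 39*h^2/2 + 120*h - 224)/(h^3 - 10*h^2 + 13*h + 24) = (h^2 - 23*h/2 + 28)/(h^2 - 2*h - 3)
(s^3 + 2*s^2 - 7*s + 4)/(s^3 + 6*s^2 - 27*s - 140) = (s^2 - 2*s + 1)/(s^2 + 2*s - 35)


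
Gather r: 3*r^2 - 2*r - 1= 3*r^2 - 2*r - 1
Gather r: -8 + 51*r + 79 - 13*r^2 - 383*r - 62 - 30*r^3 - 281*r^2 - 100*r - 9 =-30*r^3 - 294*r^2 - 432*r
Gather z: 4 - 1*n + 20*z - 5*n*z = -n + z*(20 - 5*n) + 4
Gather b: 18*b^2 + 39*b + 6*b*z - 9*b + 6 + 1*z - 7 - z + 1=18*b^2 + b*(6*z + 30)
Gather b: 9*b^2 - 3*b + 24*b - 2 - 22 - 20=9*b^2 + 21*b - 44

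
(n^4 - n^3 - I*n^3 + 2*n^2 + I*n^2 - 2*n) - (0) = n^4 - n^3 - I*n^3 + 2*n^2 + I*n^2 - 2*n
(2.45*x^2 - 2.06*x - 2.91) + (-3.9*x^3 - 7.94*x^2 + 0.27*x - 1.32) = -3.9*x^3 - 5.49*x^2 - 1.79*x - 4.23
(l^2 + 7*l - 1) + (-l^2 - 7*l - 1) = -2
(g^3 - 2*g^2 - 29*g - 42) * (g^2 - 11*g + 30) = g^5 - 13*g^4 + 23*g^3 + 217*g^2 - 408*g - 1260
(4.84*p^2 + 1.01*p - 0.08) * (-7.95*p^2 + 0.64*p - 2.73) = -38.478*p^4 - 4.9319*p^3 - 11.9308*p^2 - 2.8085*p + 0.2184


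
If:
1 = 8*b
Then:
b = 1/8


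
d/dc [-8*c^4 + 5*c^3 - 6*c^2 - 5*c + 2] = -32*c^3 + 15*c^2 - 12*c - 5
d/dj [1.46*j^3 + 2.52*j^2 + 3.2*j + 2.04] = 4.38*j^2 + 5.04*j + 3.2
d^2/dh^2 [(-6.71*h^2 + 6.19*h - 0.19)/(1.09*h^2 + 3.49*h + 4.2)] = (1.4210854715202e-14*h^4 + 65.7597000000001*h^3 + 182.955846*h^2 - 174.363594*h - 421.083638)/(1.295029*h^6 + 12.439407*h^5 + 54.798987*h^4 + 138.371869*h^3 + 211.15206*h^2 + 184.6908*h + 74.088)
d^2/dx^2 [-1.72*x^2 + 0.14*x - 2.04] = -3.44000000000000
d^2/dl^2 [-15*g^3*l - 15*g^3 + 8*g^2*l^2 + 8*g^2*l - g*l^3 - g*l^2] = 2*g*(8*g - 3*l - 1)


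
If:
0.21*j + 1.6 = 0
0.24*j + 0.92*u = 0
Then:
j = -7.62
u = 1.99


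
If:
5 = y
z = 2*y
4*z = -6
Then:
No Solution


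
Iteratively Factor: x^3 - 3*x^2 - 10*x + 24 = (x - 4)*(x^2 + x - 6) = (x - 4)*(x + 3)*(x - 2)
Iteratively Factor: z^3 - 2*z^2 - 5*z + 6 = (z + 2)*(z^2 - 4*z + 3) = (z - 3)*(z + 2)*(z - 1)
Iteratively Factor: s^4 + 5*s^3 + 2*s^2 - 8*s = (s + 2)*(s^3 + 3*s^2 - 4*s) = s*(s + 2)*(s^2 + 3*s - 4) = s*(s - 1)*(s + 2)*(s + 4)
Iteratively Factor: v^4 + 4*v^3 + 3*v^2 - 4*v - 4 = (v + 2)*(v^3 + 2*v^2 - v - 2) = (v + 2)^2*(v^2 - 1) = (v - 1)*(v + 2)^2*(v + 1)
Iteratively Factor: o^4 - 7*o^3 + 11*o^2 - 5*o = (o - 1)*(o^3 - 6*o^2 + 5*o) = (o - 5)*(o - 1)*(o^2 - o) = o*(o - 5)*(o - 1)*(o - 1)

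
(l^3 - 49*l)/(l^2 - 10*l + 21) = l*(l + 7)/(l - 3)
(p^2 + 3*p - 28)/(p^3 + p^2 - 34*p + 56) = 1/(p - 2)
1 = 1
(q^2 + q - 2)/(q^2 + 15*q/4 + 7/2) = 4*(q - 1)/(4*q + 7)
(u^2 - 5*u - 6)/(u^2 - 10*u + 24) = (u + 1)/(u - 4)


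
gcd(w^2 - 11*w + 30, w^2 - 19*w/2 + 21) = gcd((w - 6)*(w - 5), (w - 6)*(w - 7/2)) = w - 6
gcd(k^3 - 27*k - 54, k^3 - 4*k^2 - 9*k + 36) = k + 3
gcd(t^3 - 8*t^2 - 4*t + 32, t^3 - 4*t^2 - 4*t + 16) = t^2 - 4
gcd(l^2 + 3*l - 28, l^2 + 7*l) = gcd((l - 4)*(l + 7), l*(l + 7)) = l + 7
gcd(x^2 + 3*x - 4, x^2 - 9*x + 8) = x - 1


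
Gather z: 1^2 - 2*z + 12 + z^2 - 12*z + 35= z^2 - 14*z + 48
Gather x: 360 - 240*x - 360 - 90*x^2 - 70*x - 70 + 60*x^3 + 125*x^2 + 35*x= 60*x^3 + 35*x^2 - 275*x - 70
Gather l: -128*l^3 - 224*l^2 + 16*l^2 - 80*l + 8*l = -128*l^3 - 208*l^2 - 72*l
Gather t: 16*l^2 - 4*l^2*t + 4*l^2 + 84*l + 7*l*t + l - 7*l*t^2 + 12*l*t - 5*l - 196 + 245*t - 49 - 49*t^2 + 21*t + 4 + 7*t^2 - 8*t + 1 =20*l^2 + 80*l + t^2*(-7*l - 42) + t*(-4*l^2 + 19*l + 258) - 240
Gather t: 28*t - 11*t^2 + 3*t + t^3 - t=t^3 - 11*t^2 + 30*t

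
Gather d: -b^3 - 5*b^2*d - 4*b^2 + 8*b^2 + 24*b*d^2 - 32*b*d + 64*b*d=-b^3 + 4*b^2 + 24*b*d^2 + d*(-5*b^2 + 32*b)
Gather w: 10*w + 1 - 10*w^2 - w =-10*w^2 + 9*w + 1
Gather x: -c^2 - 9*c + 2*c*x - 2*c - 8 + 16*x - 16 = -c^2 - 11*c + x*(2*c + 16) - 24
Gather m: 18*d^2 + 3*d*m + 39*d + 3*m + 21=18*d^2 + 39*d + m*(3*d + 3) + 21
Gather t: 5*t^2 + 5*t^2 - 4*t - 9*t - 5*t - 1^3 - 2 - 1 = 10*t^2 - 18*t - 4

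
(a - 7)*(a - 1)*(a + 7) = a^3 - a^2 - 49*a + 49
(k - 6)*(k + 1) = k^2 - 5*k - 6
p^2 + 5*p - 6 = (p - 1)*(p + 6)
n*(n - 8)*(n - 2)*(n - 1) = n^4 - 11*n^3 + 26*n^2 - 16*n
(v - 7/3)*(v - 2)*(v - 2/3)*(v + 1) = v^4 - 4*v^3 + 23*v^2/9 + 40*v/9 - 28/9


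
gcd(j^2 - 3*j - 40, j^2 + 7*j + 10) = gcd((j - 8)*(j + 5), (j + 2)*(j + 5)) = j + 5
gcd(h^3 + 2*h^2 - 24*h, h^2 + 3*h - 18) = h + 6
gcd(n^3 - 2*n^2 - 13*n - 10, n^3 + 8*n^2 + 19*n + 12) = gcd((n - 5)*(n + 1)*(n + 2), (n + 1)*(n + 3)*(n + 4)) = n + 1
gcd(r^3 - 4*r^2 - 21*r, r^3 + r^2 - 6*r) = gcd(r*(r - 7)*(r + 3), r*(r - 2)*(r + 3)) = r^2 + 3*r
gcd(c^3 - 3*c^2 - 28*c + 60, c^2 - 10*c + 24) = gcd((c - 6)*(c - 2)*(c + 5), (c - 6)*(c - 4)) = c - 6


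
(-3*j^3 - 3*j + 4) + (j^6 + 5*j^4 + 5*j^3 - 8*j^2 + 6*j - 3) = j^6 + 5*j^4 + 2*j^3 - 8*j^2 + 3*j + 1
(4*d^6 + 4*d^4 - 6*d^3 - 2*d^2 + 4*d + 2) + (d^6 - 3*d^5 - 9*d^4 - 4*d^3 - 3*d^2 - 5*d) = 5*d^6 - 3*d^5 - 5*d^4 - 10*d^3 - 5*d^2 - d + 2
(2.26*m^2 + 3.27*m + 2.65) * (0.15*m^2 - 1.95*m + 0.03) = 0.339*m^4 - 3.9165*m^3 - 5.9112*m^2 - 5.0694*m + 0.0795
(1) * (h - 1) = h - 1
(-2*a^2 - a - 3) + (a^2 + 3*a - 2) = -a^2 + 2*a - 5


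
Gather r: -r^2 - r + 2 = -r^2 - r + 2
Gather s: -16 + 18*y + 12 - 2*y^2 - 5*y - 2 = -2*y^2 + 13*y - 6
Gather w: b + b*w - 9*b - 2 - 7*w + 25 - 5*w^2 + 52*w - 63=-8*b - 5*w^2 + w*(b + 45) - 40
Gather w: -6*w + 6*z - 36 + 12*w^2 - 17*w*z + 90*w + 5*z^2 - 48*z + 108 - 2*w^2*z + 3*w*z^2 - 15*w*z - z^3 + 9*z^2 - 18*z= w^2*(12 - 2*z) + w*(3*z^2 - 32*z + 84) - z^3 + 14*z^2 - 60*z + 72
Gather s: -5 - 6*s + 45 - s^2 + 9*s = -s^2 + 3*s + 40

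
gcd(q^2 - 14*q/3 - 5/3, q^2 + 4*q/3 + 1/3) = q + 1/3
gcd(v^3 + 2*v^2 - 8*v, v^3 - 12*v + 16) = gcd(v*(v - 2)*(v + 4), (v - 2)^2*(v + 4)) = v^2 + 2*v - 8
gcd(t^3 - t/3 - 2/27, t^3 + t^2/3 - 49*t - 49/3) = t + 1/3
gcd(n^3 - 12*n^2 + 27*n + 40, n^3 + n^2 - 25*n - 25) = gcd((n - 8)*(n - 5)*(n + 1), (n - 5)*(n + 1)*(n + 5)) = n^2 - 4*n - 5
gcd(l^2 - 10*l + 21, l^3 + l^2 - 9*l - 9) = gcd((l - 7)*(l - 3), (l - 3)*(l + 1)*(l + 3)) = l - 3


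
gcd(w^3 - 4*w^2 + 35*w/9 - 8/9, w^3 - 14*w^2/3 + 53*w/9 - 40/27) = w^2 - 3*w + 8/9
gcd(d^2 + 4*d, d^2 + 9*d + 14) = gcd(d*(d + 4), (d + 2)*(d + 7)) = 1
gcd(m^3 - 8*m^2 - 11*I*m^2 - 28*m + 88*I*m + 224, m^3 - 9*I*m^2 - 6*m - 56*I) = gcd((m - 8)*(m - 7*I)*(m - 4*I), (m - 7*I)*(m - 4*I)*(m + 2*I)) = m^2 - 11*I*m - 28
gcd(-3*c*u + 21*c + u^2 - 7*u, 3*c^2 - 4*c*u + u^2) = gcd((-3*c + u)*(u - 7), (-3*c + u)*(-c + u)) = -3*c + u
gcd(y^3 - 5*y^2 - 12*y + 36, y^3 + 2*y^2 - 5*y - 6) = y^2 + y - 6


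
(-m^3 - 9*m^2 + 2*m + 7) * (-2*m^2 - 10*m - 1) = 2*m^5 + 28*m^4 + 87*m^3 - 25*m^2 - 72*m - 7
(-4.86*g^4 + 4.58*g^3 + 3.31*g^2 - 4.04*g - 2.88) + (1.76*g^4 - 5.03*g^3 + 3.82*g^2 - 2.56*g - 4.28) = -3.1*g^4 - 0.45*g^3 + 7.13*g^2 - 6.6*g - 7.16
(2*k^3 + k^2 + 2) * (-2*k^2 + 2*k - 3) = -4*k^5 + 2*k^4 - 4*k^3 - 7*k^2 + 4*k - 6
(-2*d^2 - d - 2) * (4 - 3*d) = 6*d^3 - 5*d^2 + 2*d - 8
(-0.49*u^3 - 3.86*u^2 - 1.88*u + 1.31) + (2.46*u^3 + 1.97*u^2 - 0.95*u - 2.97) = 1.97*u^3 - 1.89*u^2 - 2.83*u - 1.66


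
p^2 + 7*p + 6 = (p + 1)*(p + 6)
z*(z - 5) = z^2 - 5*z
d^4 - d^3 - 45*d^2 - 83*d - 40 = (d - 8)*(d + 1)^2*(d + 5)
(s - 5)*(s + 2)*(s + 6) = s^3 + 3*s^2 - 28*s - 60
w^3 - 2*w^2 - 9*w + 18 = (w - 3)*(w - 2)*(w + 3)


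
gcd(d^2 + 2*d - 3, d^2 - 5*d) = 1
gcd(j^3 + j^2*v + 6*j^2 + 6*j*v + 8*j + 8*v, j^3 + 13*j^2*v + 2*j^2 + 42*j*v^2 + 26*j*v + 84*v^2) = j + 2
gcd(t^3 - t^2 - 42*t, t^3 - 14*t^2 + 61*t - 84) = t - 7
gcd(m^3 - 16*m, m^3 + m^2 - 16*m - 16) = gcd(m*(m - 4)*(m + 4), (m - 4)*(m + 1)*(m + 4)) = m^2 - 16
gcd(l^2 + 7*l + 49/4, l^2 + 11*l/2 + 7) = l + 7/2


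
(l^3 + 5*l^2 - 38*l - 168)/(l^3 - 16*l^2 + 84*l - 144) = (l^2 + 11*l + 28)/(l^2 - 10*l + 24)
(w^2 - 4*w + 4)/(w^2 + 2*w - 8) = (w - 2)/(w + 4)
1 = 1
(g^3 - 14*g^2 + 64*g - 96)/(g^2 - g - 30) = (g^2 - 8*g + 16)/(g + 5)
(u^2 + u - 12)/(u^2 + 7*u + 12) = (u - 3)/(u + 3)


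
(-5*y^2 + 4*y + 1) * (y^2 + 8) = -5*y^4 + 4*y^3 - 39*y^2 + 32*y + 8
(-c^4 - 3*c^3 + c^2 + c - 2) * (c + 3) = -c^5 - 6*c^4 - 8*c^3 + 4*c^2 + c - 6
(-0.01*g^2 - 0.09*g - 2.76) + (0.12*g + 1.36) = -0.01*g^2 + 0.03*g - 1.4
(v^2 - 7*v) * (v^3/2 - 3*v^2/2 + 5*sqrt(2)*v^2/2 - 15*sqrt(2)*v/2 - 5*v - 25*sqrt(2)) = v^5/2 - 5*v^4 + 5*sqrt(2)*v^4/2 - 25*sqrt(2)*v^3 + 11*v^3/2 + 35*v^2 + 55*sqrt(2)*v^2/2 + 175*sqrt(2)*v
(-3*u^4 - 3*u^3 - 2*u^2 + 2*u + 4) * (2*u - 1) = -6*u^5 - 3*u^4 - u^3 + 6*u^2 + 6*u - 4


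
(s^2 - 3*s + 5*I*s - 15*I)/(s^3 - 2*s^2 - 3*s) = (s + 5*I)/(s*(s + 1))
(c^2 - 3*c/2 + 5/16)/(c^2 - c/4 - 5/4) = (c - 1/4)/(c + 1)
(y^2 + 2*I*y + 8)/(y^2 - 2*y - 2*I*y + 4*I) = (y + 4*I)/(y - 2)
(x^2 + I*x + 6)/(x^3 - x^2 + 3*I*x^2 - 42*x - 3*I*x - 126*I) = (x - 2*I)/(x^2 - x - 42)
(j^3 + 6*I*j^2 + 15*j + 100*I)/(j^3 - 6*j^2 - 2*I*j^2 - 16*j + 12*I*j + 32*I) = (j^3 + 6*I*j^2 + 15*j + 100*I)/(j^3 + j^2*(-6 - 2*I) + j*(-16 + 12*I) + 32*I)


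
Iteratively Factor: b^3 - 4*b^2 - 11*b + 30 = (b - 5)*(b^2 + b - 6) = (b - 5)*(b - 2)*(b + 3)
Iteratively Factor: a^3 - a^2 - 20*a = (a)*(a^2 - a - 20) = a*(a - 5)*(a + 4)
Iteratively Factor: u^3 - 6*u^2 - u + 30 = (u - 3)*(u^2 - 3*u - 10) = (u - 5)*(u - 3)*(u + 2)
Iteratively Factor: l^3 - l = (l + 1)*(l^2 - l) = l*(l + 1)*(l - 1)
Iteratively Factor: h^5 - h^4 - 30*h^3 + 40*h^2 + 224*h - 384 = (h - 4)*(h^4 + 3*h^3 - 18*h^2 - 32*h + 96) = (h - 4)*(h + 4)*(h^3 - h^2 - 14*h + 24) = (h - 4)*(h + 4)^2*(h^2 - 5*h + 6) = (h - 4)*(h - 2)*(h + 4)^2*(h - 3)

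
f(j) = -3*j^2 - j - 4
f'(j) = -6*j - 1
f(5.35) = -95.22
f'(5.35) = -33.10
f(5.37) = -95.88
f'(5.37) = -33.22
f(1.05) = -8.36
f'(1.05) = -7.30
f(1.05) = -8.36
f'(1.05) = -7.30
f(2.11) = -19.47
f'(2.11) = -13.66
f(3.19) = -37.72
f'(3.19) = -20.14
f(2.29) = -22.02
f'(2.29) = -14.74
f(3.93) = -54.26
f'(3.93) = -24.58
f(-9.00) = -238.00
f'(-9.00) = 53.00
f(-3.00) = -28.00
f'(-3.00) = 17.00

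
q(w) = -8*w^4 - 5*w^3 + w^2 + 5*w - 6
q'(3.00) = -988.00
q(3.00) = -765.00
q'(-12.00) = 53117.00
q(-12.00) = -157170.00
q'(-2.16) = 253.18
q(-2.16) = -135.89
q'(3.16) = -1148.21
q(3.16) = -935.68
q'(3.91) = -2129.35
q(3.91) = -2139.85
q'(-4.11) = 1965.05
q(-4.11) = -1945.27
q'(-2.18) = 260.88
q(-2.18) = -141.03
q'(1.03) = -43.82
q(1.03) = -14.26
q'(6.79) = -10690.48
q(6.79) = -18495.88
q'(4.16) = -2549.99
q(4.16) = -2723.72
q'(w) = -32*w^3 - 15*w^2 + 2*w + 5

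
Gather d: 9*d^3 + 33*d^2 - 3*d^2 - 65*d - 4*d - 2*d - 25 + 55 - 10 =9*d^3 + 30*d^2 - 71*d + 20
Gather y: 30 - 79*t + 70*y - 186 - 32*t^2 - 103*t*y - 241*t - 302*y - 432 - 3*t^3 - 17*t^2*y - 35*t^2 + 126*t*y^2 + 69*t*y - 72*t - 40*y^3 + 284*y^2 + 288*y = -3*t^3 - 67*t^2 - 392*t - 40*y^3 + y^2*(126*t + 284) + y*(-17*t^2 - 34*t + 56) - 588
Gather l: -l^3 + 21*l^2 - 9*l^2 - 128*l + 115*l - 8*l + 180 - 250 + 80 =-l^3 + 12*l^2 - 21*l + 10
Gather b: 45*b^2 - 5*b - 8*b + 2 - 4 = 45*b^2 - 13*b - 2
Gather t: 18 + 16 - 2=32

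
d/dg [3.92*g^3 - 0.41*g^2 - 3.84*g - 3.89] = 11.76*g^2 - 0.82*g - 3.84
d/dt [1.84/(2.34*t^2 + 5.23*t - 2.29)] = (-8.6112*t - 9.6232)/(2.34*t^2 + 5.23*t - 2.29)^2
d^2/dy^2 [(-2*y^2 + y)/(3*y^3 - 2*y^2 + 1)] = 2*(-18*y^6 + 27*y^5 - 18*y^4 + 46*y^3 - 30*y^2 + 6*y - 2)/(27*y^9 - 54*y^8 + 36*y^7 + 19*y^6 - 36*y^5 + 12*y^4 + 9*y^3 - 6*y^2 + 1)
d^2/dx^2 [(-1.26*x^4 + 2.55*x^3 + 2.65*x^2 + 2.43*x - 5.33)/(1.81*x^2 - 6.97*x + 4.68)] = (-8.25577199999999*x^6 + 95.374692*x^5 - 431.310852*x^4 + 944.957702*x^3 - 1069.699566*x^2 + 615.052542*x - 152.95969)/(5.929741*x^6 - 68.503251*x^5 + 309.790731*x^4 - 692.857729*x^3 + 801.005868*x^2 - 457.979184*x + 102.503232)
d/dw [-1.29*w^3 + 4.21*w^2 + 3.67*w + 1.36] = -3.87*w^2 + 8.42*w + 3.67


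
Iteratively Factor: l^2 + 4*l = (l + 4)*(l)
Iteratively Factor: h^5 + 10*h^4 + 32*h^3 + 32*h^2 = (h + 2)*(h^4 + 8*h^3 + 16*h^2) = (h + 2)*(h + 4)*(h^3 + 4*h^2) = h*(h + 2)*(h + 4)*(h^2 + 4*h) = h*(h + 2)*(h + 4)^2*(h)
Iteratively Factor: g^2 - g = (g - 1)*(g)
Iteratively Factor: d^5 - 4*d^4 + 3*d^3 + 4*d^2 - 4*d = (d + 1)*(d^4 - 5*d^3 + 8*d^2 - 4*d) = (d - 2)*(d + 1)*(d^3 - 3*d^2 + 2*d) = (d - 2)*(d - 1)*(d + 1)*(d^2 - 2*d) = d*(d - 2)*(d - 1)*(d + 1)*(d - 2)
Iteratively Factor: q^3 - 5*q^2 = (q)*(q^2 - 5*q) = q*(q - 5)*(q)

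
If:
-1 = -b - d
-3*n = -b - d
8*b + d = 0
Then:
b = -1/7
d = 8/7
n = 1/3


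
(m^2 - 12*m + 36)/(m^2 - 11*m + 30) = (m - 6)/(m - 5)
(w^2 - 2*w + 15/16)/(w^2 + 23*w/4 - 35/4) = (w - 3/4)/(w + 7)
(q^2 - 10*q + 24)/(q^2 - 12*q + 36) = (q - 4)/(q - 6)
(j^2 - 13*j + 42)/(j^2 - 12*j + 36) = (j - 7)/(j - 6)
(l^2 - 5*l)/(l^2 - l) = (l - 5)/(l - 1)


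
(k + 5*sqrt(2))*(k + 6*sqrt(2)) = k^2 + 11*sqrt(2)*k + 60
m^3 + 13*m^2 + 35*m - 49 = (m - 1)*(m + 7)^2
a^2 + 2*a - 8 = (a - 2)*(a + 4)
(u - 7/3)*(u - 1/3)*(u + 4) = u^3 + 4*u^2/3 - 89*u/9 + 28/9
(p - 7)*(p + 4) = p^2 - 3*p - 28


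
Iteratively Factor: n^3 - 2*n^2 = (n - 2)*(n^2) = n*(n - 2)*(n)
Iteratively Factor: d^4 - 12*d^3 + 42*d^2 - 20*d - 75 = (d - 3)*(d^3 - 9*d^2 + 15*d + 25) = (d - 5)*(d - 3)*(d^2 - 4*d - 5) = (d - 5)*(d - 3)*(d + 1)*(d - 5)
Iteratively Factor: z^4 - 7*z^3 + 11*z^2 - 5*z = (z - 1)*(z^3 - 6*z^2 + 5*z) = z*(z - 1)*(z^2 - 6*z + 5) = z*(z - 1)^2*(z - 5)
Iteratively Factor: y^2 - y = (y - 1)*(y)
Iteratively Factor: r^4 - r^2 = (r)*(r^3 - r) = r*(r - 1)*(r^2 + r) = r^2*(r - 1)*(r + 1)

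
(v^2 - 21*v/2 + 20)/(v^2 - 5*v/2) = (v - 8)/v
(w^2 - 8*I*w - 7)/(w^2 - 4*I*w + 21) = (w - I)/(w + 3*I)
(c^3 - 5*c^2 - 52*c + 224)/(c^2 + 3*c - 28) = c - 8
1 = 1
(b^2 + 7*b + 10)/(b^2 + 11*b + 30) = (b + 2)/(b + 6)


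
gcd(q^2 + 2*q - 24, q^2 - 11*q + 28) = q - 4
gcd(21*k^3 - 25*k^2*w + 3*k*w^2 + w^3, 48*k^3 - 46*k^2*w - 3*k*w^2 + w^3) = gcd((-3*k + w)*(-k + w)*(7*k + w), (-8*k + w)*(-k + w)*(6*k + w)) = -k + w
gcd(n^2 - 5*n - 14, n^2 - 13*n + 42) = n - 7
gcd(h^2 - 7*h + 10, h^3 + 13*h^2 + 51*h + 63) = 1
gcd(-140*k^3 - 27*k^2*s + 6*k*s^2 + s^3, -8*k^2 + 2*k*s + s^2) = 4*k + s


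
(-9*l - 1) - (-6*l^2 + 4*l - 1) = 6*l^2 - 13*l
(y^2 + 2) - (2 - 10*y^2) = 11*y^2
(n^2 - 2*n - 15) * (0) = 0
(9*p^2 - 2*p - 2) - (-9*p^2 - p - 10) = 18*p^2 - p + 8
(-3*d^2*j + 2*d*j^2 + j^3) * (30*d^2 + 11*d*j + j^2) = -90*d^4*j + 27*d^3*j^2 + 49*d^2*j^3 + 13*d*j^4 + j^5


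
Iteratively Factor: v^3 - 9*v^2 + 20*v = (v - 4)*(v^2 - 5*v) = (v - 5)*(v - 4)*(v)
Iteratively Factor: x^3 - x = (x)*(x^2 - 1) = x*(x - 1)*(x + 1)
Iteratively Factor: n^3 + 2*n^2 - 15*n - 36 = (n - 4)*(n^2 + 6*n + 9) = (n - 4)*(n + 3)*(n + 3)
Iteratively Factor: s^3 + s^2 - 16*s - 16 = (s - 4)*(s^2 + 5*s + 4) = (s - 4)*(s + 1)*(s + 4)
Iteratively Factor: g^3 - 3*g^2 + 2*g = (g)*(g^2 - 3*g + 2) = g*(g - 1)*(g - 2)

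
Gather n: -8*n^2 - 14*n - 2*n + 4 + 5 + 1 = -8*n^2 - 16*n + 10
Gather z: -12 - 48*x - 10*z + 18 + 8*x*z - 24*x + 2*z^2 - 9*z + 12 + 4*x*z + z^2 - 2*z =-72*x + 3*z^2 + z*(12*x - 21) + 18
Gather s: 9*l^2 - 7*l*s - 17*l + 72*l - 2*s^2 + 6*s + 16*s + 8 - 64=9*l^2 + 55*l - 2*s^2 + s*(22 - 7*l) - 56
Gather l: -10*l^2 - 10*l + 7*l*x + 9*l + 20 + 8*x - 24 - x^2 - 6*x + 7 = -10*l^2 + l*(7*x - 1) - x^2 + 2*x + 3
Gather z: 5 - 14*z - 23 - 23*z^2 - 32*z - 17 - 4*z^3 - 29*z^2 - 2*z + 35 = -4*z^3 - 52*z^2 - 48*z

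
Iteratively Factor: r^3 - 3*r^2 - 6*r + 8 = (r + 2)*(r^2 - 5*r + 4) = (r - 1)*(r + 2)*(r - 4)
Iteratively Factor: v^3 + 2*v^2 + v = (v)*(v^2 + 2*v + 1) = v*(v + 1)*(v + 1)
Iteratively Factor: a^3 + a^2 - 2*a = (a - 1)*(a^2 + 2*a) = (a - 1)*(a + 2)*(a)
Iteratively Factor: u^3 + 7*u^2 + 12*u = (u)*(u^2 + 7*u + 12) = u*(u + 4)*(u + 3)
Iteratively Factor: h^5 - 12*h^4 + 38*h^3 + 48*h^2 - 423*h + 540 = (h - 4)*(h^4 - 8*h^3 + 6*h^2 + 72*h - 135) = (h - 5)*(h - 4)*(h^3 - 3*h^2 - 9*h + 27) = (h - 5)*(h - 4)*(h + 3)*(h^2 - 6*h + 9) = (h - 5)*(h - 4)*(h - 3)*(h + 3)*(h - 3)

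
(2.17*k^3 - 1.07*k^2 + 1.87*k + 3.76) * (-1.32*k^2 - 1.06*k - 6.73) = -2.8644*k^5 - 0.8878*k^4 - 15.9383*k^3 + 0.255700000000002*k^2 - 16.5707*k - 25.3048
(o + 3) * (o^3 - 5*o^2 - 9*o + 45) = o^4 - 2*o^3 - 24*o^2 + 18*o + 135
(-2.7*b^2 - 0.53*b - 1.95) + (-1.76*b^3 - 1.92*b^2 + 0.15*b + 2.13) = -1.76*b^3 - 4.62*b^2 - 0.38*b + 0.18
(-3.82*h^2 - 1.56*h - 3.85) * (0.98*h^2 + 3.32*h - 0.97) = -3.7436*h^4 - 14.2112*h^3 - 5.2468*h^2 - 11.2688*h + 3.7345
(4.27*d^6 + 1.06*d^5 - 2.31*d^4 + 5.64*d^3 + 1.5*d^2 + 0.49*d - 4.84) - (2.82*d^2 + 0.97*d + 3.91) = 4.27*d^6 + 1.06*d^5 - 2.31*d^4 + 5.64*d^3 - 1.32*d^2 - 0.48*d - 8.75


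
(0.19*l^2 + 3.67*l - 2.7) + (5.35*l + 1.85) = 0.19*l^2 + 9.02*l - 0.85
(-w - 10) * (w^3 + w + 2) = -w^4 - 10*w^3 - w^2 - 12*w - 20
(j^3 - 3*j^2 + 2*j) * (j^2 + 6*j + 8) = j^5 + 3*j^4 - 8*j^3 - 12*j^2 + 16*j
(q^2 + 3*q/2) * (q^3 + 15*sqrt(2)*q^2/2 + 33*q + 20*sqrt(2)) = q^5 + 3*q^4/2 + 15*sqrt(2)*q^4/2 + 45*sqrt(2)*q^3/4 + 33*q^3 + 20*sqrt(2)*q^2 + 99*q^2/2 + 30*sqrt(2)*q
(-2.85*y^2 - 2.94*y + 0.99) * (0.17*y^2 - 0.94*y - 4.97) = -0.4845*y^4 + 2.1792*y^3 + 17.0964*y^2 + 13.6812*y - 4.9203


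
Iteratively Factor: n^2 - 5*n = (n - 5)*(n)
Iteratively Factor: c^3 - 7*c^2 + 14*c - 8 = (c - 2)*(c^2 - 5*c + 4) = (c - 4)*(c - 2)*(c - 1)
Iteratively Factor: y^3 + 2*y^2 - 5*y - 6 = (y + 3)*(y^2 - y - 2) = (y + 1)*(y + 3)*(y - 2)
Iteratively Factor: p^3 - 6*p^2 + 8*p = (p - 2)*(p^2 - 4*p) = p*(p - 2)*(p - 4)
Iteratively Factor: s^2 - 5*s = (s)*(s - 5)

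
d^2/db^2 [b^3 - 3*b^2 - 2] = 6*b - 6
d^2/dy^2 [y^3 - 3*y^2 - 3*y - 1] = 6*y - 6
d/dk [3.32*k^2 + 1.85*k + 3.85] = 6.64*k + 1.85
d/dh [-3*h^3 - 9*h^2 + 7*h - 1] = -9*h^2 - 18*h + 7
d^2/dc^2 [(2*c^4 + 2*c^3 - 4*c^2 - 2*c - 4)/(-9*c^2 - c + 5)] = 12*(-27*c^6 - 9*c^5 + 44*c^4 + 19*c^3 + 207*c^2 + 38*c + 49)/(729*c^6 + 243*c^5 - 1188*c^4 - 269*c^3 + 660*c^2 + 75*c - 125)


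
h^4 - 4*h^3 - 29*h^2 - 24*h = h*(h - 8)*(h + 1)*(h + 3)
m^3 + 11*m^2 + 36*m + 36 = (m + 2)*(m + 3)*(m + 6)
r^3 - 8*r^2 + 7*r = r*(r - 7)*(r - 1)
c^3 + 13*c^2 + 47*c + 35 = (c + 1)*(c + 5)*(c + 7)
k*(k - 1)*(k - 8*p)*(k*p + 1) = k^4*p - 8*k^3*p^2 - k^3*p + k^3 + 8*k^2*p^2 - 8*k^2*p - k^2 + 8*k*p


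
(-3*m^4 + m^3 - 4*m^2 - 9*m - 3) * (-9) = 27*m^4 - 9*m^3 + 36*m^2 + 81*m + 27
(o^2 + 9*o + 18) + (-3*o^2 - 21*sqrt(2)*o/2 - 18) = -2*o^2 - 21*sqrt(2)*o/2 + 9*o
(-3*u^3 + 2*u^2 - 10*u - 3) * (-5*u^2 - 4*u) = 15*u^5 + 2*u^4 + 42*u^3 + 55*u^2 + 12*u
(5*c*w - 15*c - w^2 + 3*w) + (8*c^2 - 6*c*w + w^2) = 8*c^2 - c*w - 15*c + 3*w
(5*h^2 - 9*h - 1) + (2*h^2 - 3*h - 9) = 7*h^2 - 12*h - 10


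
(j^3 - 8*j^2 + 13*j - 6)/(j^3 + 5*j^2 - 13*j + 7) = (j - 6)/(j + 7)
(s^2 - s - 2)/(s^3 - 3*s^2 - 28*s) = (-s^2 + s + 2)/(s*(-s^2 + 3*s + 28))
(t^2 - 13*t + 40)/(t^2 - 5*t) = (t - 8)/t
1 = 1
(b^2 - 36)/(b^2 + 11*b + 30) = (b - 6)/(b + 5)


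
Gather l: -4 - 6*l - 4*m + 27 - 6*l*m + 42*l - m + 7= l*(36 - 6*m) - 5*m + 30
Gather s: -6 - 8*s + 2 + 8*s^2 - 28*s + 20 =8*s^2 - 36*s + 16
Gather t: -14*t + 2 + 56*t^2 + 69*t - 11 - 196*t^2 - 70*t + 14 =-140*t^2 - 15*t + 5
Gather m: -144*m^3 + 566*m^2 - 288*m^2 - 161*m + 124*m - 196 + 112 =-144*m^3 + 278*m^2 - 37*m - 84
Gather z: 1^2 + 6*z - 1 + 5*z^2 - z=5*z^2 + 5*z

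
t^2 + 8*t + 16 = (t + 4)^2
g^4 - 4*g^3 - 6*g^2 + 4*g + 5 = (g - 5)*(g - 1)*(g + 1)^2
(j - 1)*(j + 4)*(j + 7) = j^3 + 10*j^2 + 17*j - 28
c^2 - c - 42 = (c - 7)*(c + 6)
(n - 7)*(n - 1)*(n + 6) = n^3 - 2*n^2 - 41*n + 42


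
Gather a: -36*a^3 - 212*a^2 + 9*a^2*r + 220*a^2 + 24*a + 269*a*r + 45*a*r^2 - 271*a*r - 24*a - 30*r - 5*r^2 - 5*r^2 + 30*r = -36*a^3 + a^2*(9*r + 8) + a*(45*r^2 - 2*r) - 10*r^2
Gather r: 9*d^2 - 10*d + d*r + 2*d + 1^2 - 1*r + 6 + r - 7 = 9*d^2 + d*r - 8*d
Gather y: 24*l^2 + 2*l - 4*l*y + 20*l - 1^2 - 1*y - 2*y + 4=24*l^2 + 22*l + y*(-4*l - 3) + 3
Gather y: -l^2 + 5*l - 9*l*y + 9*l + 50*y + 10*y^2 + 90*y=-l^2 + 14*l + 10*y^2 + y*(140 - 9*l)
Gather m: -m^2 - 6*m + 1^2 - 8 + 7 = -m^2 - 6*m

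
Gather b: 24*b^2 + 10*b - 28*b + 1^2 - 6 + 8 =24*b^2 - 18*b + 3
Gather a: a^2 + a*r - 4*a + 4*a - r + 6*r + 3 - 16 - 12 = a^2 + a*r + 5*r - 25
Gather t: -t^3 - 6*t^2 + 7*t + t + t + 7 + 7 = -t^3 - 6*t^2 + 9*t + 14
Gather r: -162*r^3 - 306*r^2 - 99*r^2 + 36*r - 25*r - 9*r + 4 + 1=-162*r^3 - 405*r^2 + 2*r + 5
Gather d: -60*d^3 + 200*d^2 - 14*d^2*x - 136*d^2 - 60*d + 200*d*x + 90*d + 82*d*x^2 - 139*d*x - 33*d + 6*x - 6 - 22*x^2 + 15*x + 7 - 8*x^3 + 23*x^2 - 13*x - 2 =-60*d^3 + d^2*(64 - 14*x) + d*(82*x^2 + 61*x - 3) - 8*x^3 + x^2 + 8*x - 1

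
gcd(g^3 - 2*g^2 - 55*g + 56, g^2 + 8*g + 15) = 1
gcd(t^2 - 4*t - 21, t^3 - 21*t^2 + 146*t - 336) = t - 7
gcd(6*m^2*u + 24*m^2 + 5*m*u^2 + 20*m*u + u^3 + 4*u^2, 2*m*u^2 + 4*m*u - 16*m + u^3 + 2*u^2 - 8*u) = 2*m*u + 8*m + u^2 + 4*u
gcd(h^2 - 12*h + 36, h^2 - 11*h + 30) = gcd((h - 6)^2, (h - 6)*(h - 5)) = h - 6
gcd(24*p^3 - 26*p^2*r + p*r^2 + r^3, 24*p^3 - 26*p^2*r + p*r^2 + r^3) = 24*p^3 - 26*p^2*r + p*r^2 + r^3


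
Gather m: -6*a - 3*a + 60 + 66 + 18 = 144 - 9*a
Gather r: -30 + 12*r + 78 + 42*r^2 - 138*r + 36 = 42*r^2 - 126*r + 84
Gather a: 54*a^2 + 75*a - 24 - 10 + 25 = 54*a^2 + 75*a - 9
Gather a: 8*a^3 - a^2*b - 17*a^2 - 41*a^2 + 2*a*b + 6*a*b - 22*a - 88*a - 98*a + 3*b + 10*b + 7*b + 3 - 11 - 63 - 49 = 8*a^3 + a^2*(-b - 58) + a*(8*b - 208) + 20*b - 120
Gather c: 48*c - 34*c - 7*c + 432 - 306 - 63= 7*c + 63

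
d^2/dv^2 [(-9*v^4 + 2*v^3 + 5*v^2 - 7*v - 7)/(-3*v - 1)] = 2*(243*v^4 + 198*v^3 + 36*v^2 - 6*v + 37)/(27*v^3 + 27*v^2 + 9*v + 1)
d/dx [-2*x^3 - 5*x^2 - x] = -6*x^2 - 10*x - 1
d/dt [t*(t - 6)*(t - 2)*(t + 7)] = 4*t^3 - 3*t^2 - 88*t + 84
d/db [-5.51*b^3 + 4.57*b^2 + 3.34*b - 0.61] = -16.53*b^2 + 9.14*b + 3.34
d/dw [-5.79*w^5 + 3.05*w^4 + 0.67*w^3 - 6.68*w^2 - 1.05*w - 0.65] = -28.95*w^4 + 12.2*w^3 + 2.01*w^2 - 13.36*w - 1.05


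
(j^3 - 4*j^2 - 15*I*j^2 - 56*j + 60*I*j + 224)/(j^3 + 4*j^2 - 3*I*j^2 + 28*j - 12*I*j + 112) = (j^2 + j*(-4 - 8*I) + 32*I)/(j^2 + j*(4 + 4*I) + 16*I)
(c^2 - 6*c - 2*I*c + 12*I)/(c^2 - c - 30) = (c - 2*I)/(c + 5)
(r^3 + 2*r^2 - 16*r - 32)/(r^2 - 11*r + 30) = (r^3 + 2*r^2 - 16*r - 32)/(r^2 - 11*r + 30)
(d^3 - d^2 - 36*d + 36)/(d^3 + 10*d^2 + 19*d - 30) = (d - 6)/(d + 5)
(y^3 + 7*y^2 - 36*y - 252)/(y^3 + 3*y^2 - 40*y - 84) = (y + 6)/(y + 2)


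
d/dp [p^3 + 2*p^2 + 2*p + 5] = 3*p^2 + 4*p + 2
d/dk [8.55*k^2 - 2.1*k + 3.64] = 17.1*k - 2.1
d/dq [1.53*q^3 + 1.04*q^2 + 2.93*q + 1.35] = 4.59*q^2 + 2.08*q + 2.93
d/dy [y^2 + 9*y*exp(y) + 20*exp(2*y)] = 9*y*exp(y) + 2*y + 40*exp(2*y) + 9*exp(y)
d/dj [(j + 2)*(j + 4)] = 2*j + 6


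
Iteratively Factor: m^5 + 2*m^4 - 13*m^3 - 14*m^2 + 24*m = (m - 3)*(m^4 + 5*m^3 + 2*m^2 - 8*m) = (m - 3)*(m - 1)*(m^3 + 6*m^2 + 8*m) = (m - 3)*(m - 1)*(m + 2)*(m^2 + 4*m) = m*(m - 3)*(m - 1)*(m + 2)*(m + 4)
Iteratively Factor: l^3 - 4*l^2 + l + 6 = (l + 1)*(l^2 - 5*l + 6) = (l - 2)*(l + 1)*(l - 3)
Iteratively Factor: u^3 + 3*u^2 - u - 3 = (u + 3)*(u^2 - 1) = (u + 1)*(u + 3)*(u - 1)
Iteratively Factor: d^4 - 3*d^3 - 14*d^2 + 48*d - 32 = (d - 4)*(d^3 + d^2 - 10*d + 8) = (d - 4)*(d - 2)*(d^2 + 3*d - 4) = (d - 4)*(d - 2)*(d - 1)*(d + 4)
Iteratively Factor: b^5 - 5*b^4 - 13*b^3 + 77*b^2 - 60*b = (b)*(b^4 - 5*b^3 - 13*b^2 + 77*b - 60) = b*(b + 4)*(b^3 - 9*b^2 + 23*b - 15) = b*(b - 5)*(b + 4)*(b^2 - 4*b + 3) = b*(b - 5)*(b - 1)*(b + 4)*(b - 3)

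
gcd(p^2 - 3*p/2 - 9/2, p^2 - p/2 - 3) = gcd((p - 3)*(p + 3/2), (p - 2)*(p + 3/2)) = p + 3/2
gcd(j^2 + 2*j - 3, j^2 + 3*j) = j + 3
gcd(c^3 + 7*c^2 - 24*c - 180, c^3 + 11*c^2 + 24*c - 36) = c^2 + 12*c + 36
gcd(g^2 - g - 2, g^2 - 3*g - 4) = g + 1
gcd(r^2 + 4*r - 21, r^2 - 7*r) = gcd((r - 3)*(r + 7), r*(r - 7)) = 1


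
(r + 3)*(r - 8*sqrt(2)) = r^2 - 8*sqrt(2)*r + 3*r - 24*sqrt(2)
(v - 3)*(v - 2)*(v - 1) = v^3 - 6*v^2 + 11*v - 6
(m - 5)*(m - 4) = m^2 - 9*m + 20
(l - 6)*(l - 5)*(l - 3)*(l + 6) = l^4 - 8*l^3 - 21*l^2 + 288*l - 540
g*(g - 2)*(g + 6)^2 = g^4 + 10*g^3 + 12*g^2 - 72*g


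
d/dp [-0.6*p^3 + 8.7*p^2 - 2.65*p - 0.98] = -1.8*p^2 + 17.4*p - 2.65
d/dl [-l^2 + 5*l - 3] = 5 - 2*l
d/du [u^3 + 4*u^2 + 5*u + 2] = 3*u^2 + 8*u + 5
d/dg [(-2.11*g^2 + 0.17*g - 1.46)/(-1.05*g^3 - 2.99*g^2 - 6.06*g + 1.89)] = (-2.2155*g^4 + 0.357000000000001*g^3 + 8.6959*g^2 - 16.7066*g - 8.5263)/(1.1025*g^6 + 6.279*g^5 + 21.6661*g^4 + 32.2698*g^3 + 25.4214*g^2 - 22.9068*g + 3.5721)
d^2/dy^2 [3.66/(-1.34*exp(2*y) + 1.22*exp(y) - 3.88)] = (-3.66*(2.68*exp(y) - 1.22)*(5.36*exp(y) - 2.44)*exp(y) + (19.6176*exp(y) - 4.4652)*(1.34*exp(2*y) - 1.22*exp(y) + 3.88))*exp(y)/(1.34*exp(2*y) - 1.22*exp(y) + 3.88)^3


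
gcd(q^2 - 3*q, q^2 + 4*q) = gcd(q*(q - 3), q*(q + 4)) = q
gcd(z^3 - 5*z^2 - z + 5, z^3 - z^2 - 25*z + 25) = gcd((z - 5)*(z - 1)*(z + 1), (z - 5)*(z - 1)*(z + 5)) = z^2 - 6*z + 5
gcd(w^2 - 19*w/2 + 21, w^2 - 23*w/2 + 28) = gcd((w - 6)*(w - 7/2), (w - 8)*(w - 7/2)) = w - 7/2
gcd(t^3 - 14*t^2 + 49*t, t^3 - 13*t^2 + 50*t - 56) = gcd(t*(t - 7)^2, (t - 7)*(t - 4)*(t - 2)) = t - 7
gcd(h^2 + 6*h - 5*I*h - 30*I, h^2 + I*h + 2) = 1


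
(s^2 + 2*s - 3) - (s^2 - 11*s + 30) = 13*s - 33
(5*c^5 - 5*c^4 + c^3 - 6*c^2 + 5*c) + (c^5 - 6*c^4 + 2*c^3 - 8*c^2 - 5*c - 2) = 6*c^5 - 11*c^4 + 3*c^3 - 14*c^2 - 2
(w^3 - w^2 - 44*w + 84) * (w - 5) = w^4 - 6*w^3 - 39*w^2 + 304*w - 420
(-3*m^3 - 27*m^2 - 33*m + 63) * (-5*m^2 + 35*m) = 15*m^5 + 30*m^4 - 780*m^3 - 1470*m^2 + 2205*m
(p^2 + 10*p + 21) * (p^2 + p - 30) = p^4 + 11*p^3 + p^2 - 279*p - 630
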